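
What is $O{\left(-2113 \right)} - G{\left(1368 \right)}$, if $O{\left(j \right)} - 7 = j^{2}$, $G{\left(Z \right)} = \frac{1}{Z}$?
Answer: $\frac{6107813567}{1368} \approx 4.4648 \cdot 10^{6}$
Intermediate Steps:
$O{\left(j \right)} = 7 + j^{2}$
$O{\left(-2113 \right)} - G{\left(1368 \right)} = \left(7 + \left(-2113\right)^{2}\right) - \frac{1}{1368} = \left(7 + 4464769\right) - \frac{1}{1368} = 4464776 - \frac{1}{1368} = \frac{6107813567}{1368}$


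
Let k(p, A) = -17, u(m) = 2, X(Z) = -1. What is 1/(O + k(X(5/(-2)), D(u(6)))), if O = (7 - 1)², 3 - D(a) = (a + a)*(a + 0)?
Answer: 1/19 ≈ 0.052632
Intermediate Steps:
D(a) = 3 - 2*a² (D(a) = 3 - (a + a)*(a + 0) = 3 - 2*a*a = 3 - 2*a²)
O = 36 (O = 6² = 36)
1/(O + k(X(5/(-2)), D(u(6)))) = 1/(36 - 17) = 1/19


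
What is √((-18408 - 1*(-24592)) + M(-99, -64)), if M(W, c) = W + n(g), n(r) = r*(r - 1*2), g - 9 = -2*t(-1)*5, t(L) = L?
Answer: 6*√178 ≈ 80.050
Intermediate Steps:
g = 19 (g = 9 - 2*(-1)*5 = 9 + 2*5 = 9 + 10 = 19)
n(r) = r*(-2 + r) (n(r) = r*(r - 2) = r*(-2 + r))
M(W, c) = 323 + W (M(W, c) = W + 19*(-2 + 19) = W + 19*17 = W + 323 = 323 + W)
√((-18408 - 1*(-24592)) + M(-99, -64)) = √((-18408 - 1*(-24592)) + (323 - 99)) = √((-18408 + 24592) + 224) = √(6184 + 224) = √6408 = 6*√178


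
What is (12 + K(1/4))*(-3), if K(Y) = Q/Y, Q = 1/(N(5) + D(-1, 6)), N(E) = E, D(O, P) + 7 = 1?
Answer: -24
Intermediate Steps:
D(O, P) = -6 (D(O, P) = -7 + 1 = -6)
Q = -1 (Q = 1/(5 - 6) = 1/(-1) = -1)
K(Y) = -1/Y
(12 + K(1/4))*(-3) = (12 - 1/(1/4))*(-3) = (12 - 1/¼)*(-3) = (12 - 1*4)*(-3) = (12 - 4)*(-3) = 8*(-3) = -24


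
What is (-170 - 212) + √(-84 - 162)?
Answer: -382 + I*√246 ≈ -382.0 + 15.684*I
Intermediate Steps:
(-170 - 212) + √(-84 - 162) = -382 + √(-246) = -382 + I*√246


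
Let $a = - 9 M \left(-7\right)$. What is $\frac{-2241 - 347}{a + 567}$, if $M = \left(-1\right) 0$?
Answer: $- \frac{2588}{567} \approx -4.5644$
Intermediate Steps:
$M = 0$
$a = 0$ ($a = \left(-9\right) 0 \left(-7\right) = 0 \left(-7\right) = 0$)
$\frac{-2241 - 347}{a + 567} = \frac{-2241 - 347}{0 + 567} = - \frac{2588}{567}$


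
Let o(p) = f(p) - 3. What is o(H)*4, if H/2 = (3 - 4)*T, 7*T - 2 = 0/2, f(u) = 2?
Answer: -4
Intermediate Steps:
T = 2/7 (T = 2/7 + (0/2)/7 = 2/7 + (0*(½))/7 = 2/7 + (⅐)*0 = 2/7 + 0 = 2/7 ≈ 0.28571)
H = -4/7 (H = 2*((3 - 4)*(2/7)) = 2*(-1*2/7) = 2*(-2/7) = -4/7 ≈ -0.57143)
o(p) = -1 (o(p) = 2 - 3 = -1)
o(H)*4 = -1*4 = -4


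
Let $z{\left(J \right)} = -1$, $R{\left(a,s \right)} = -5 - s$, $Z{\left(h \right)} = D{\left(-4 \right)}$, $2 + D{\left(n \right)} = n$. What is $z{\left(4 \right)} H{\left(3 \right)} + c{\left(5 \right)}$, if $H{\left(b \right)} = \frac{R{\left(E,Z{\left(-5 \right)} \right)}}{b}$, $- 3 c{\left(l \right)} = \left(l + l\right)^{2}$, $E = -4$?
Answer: $- \frac{101}{3} \approx -33.667$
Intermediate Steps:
$D{\left(n \right)} = -2 + n$
$c{\left(l \right)} = - \frac{4 l^{2}}{3}$ ($c{\left(l \right)} = - \frac{\left(l + l\right)^{2}}{3} = - \frac{\left(2 l\right)^{2}}{3} = - \frac{4 l^{2}}{3}$)
$Z{\left(h \right)} = -6$ ($Z{\left(h \right)} = -2 - 4 = -6$)
$H{\left(b \right)} = \frac{1}{b}$ ($H{\left(b \right)} = \frac{-5 - -6}{b} = \frac{-5 + 6}{b} = 1 \frac{1}{b} = \frac{1}{b}$)
$z{\left(4 \right)} H{\left(3 \right)} + c{\left(5 \right)} = - \frac{1}{3} - \frac{4 \cdot 5^{2}}{3} = \left(-1\right) \frac{1}{3} - \frac{100}{3} = - \frac{1}{3} - \frac{100}{3} = - \frac{101}{3}$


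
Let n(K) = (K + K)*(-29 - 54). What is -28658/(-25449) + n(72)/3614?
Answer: -100298218/45986343 ≈ -2.1810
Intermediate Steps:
n(K) = -166*K (n(K) = (2*K)*(-83) = -166*K)
-28658/(-25449) + n(72)/3614 = -28658/(-25449) - 166*72/3614 = -28658*(-1/25449) - 11952*1/3614 = 28658/25449 - 5976/1807 = -100298218/45986343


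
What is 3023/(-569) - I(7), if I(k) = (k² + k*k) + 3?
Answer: -60492/569 ≈ -106.31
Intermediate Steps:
I(k) = 3 + 2*k² (I(k) = (k² + k²) + 3 = 2*k² + 3 = 3 + 2*k²)
3023/(-569) - I(7) = 3023/(-569) - (3 + 2*7²) = 3023*(-1/569) - (3 + 2*49) = -3023/569 - (3 + 98) = -3023/569 - 1*101 = -3023/569 - 101 = -60492/569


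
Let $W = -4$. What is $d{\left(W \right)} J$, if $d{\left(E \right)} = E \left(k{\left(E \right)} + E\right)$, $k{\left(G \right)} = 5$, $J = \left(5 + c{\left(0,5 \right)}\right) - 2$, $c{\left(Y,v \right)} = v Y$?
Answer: $-12$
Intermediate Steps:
$c{\left(Y,v \right)} = Y v$
$J = 3$ ($J = \left(5 + 0 \cdot 5\right) - 2 = \left(5 + 0\right) - 2 = 5 - 2 = 3$)
$d{\left(E \right)} = E \left(5 + E\right)$
$d{\left(W \right)} J = - 4 \left(5 - 4\right) 3 = \left(-4\right) 1 \cdot 3 = \left(-4\right) 3 = -12$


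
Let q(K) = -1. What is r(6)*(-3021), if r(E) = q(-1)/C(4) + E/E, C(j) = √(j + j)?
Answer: -3021 + 3021*√2/4 ≈ -1952.9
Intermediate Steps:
C(j) = √2*√j (C(j) = √(2*j) = √2*√j)
r(E) = 1 - √2/4 (r(E) = -1/(√2*√4) + E/E = -1/(√2*2) + 1 = -1/(2*√2) + 1 = -√2/4 + 1 = 1 - √2/4)
r(6)*(-3021) = (1 - √2/4)*(-3021) = -3021 + 3021*√2/4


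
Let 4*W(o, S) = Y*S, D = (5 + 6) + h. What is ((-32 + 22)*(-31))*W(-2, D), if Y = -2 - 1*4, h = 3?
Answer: -6510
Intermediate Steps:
Y = -6 (Y = -2 - 4 = -6)
D = 14 (D = (5 + 6) + 3 = 11 + 3 = 14)
W(o, S) = -3*S/2 (W(o, S) = (-6*S)/4 = -3*S/2)
((-32 + 22)*(-31))*W(-2, D) = ((-32 + 22)*(-31))*(-3/2*14) = -10*(-31)*(-21) = 310*(-21) = -6510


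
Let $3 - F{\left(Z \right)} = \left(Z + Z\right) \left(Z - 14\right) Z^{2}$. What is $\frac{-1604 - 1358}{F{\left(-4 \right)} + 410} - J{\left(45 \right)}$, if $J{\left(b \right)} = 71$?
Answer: $- \frac{131299}{1891} \approx -69.434$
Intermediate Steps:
$F{\left(Z \right)} = 3 - 2 Z^{3} \left(-14 + Z\right)$ ($F{\left(Z \right)} = 3 - \left(Z + Z\right) \left(Z - 14\right) Z^{2} = 3 - 2 Z \left(-14 + Z\right) Z^{2} = 3 - 2 Z^{3} \left(-14 + Z\right)$)
$\frac{-1604 - 1358}{F{\left(-4 \right)} + 410} - J{\left(45 \right)} = \frac{-1604 - 1358}{\left(3 - 2 \left(-4\right)^{4} + 28 \left(-4\right)^{3}\right) + 410} - 71 = - \frac{2962}{\left(3 - 512 + 28 \left(-64\right)\right) + 410} - 71 = - \frac{2962}{\left(3 - 512 - 1792\right) + 410} - 71 = - \frac{2962}{-2301 + 410} - 71 = - \frac{2962}{-1891} - 71 = \left(-2962\right) \left(- \frac{1}{1891}\right) - 71 = \frac{2962}{1891} - 71 = - \frac{131299}{1891}$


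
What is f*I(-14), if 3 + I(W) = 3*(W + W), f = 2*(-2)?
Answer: 348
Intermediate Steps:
f = -4
I(W) = -3 + 6*W (I(W) = -3 + 3*(W + W) = -3 + 3*(2*W) = -3 + 6*W)
f*I(-14) = -4*(-3 + 6*(-14)) = -4*(-3 - 84) = -4*(-87) = 348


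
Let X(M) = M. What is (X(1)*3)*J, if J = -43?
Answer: -129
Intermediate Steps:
(X(1)*3)*J = (1*3)*(-43) = 3*(-43) = -129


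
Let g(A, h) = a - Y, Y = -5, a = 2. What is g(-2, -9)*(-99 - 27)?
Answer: -882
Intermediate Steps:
g(A, h) = 7 (g(A, h) = 2 - 1*(-5) = 2 + 5 = 7)
g(-2, -9)*(-99 - 27) = 7*(-99 - 27) = 7*(-126) = -882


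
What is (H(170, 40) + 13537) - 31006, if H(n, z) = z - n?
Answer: -17599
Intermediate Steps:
(H(170, 40) + 13537) - 31006 = ((40 - 1*170) + 13537) - 31006 = ((40 - 170) + 13537) - 31006 = (-130 + 13537) - 31006 = 13407 - 31006 = -17599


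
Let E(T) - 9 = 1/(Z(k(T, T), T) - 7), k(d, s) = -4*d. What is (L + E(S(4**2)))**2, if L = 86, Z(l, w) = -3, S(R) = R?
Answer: 900601/100 ≈ 9006.0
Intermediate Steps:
E(T) = 89/10 (E(T) = 9 + 1/(-3 - 7) = 9 + 1/(-10) = 9 - 1/10 = 89/10)
(L + E(S(4**2)))**2 = (86 + 89/10)**2 = (949/10)**2 = 900601/100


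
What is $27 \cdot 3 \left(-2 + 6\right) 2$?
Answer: $648$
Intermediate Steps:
$27 \cdot 3 \left(-2 + 6\right) 2 = 27 \cdot 3 \cdot 4 \cdot 2 = 27 \cdot 12 \cdot 2 = 324 \cdot 2 = 648$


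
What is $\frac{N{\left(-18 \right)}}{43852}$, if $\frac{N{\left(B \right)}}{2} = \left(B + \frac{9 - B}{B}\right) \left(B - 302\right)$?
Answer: $\frac{3120}{10963} \approx 0.28459$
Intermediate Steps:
$N{\left(B \right)} = 2 \left(-302 + B\right) \left(B + \frac{9 - B}{B}\right)$ ($N{\left(B \right)} = 2 \left(B + \frac{9 - B}{B}\right) \left(B - 302\right) = 2 \left(B + \frac{9 - B}{B}\right) \left(-302 + B\right) = 2 \left(-302 + B\right) \left(B + \frac{9 - B}{B}\right)$)
$\frac{N{\left(-18 \right)}}{43852} = \frac{622 - \frac{5436}{-18} - -10908 + 2 \left(-18\right)^{2}}{43852} = \left(622 - -302 + 10908 + 2 \cdot 324\right) \frac{1}{43852} = \left(622 + 302 + 10908 + 648\right) \frac{1}{43852} = 12480 \cdot \frac{1}{43852} = \frac{3120}{10963}$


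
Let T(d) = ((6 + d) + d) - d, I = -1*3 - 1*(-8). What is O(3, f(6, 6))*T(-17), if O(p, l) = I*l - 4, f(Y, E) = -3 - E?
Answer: 539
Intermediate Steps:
I = 5 (I = -3 + 8 = 5)
T(d) = 6 + d (T(d) = (6 + 2*d) - d = 6 + d)
O(p, l) = -4 + 5*l (O(p, l) = 5*l - 4 = -4 + 5*l)
O(3, f(6, 6))*T(-17) = (-4 + 5*(-3 - 1*6))*(6 - 17) = (-4 + 5*(-3 - 6))*(-11) = (-4 + 5*(-9))*(-11) = (-4 - 45)*(-11) = -49*(-11) = 539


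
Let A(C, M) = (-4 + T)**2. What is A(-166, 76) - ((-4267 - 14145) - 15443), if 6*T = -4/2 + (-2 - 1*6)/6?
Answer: 2743936/81 ≈ 33876.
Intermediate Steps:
T = -5/9 (T = (-4/2 + (-2 - 1*6)/6)/6 = (-4*1/2 + (-2 - 6)*(1/6))/6 = (-2 - 8*1/6)/6 = (-2 - 4/3)/6 = (1/6)*(-10/3) = -5/9 ≈ -0.55556)
A(C, M) = 1681/81 (A(C, M) = (-4 - 5/9)**2 = (-41/9)**2 = 1681/81)
A(-166, 76) - ((-4267 - 14145) - 15443) = 1681/81 - ((-4267 - 14145) - 15443) = 1681/81 - (-18412 - 15443) = 1681/81 - 1*(-33855) = 1681/81 + 33855 = 2743936/81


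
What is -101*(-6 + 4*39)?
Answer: -15150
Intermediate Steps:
-101*(-6 + 4*39) = -101*(-6 + 156) = -101*150 = -15150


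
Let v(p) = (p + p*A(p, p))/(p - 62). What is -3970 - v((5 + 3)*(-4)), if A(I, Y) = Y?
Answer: -186094/47 ≈ -3959.4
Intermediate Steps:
v(p) = (p + p**2)/(-62 + p) (v(p) = (p + p*p)/(p - 62) = (p + p**2)/(-62 + p))
-3970 - v((5 + 3)*(-4)) = -3970 - (5 + 3)*(-4)*(1 + (5 + 3)*(-4))/(-62 + (5 + 3)*(-4)) = -3970 - 8*(-4)*(1 + 8*(-4))/(-62 + 8*(-4)) = -3970 - (-32)*(1 - 32)/(-62 - 32) = -3970 - (-32)*(-31)/(-94) = -3970 - (-32)*(-1)*(-31)/94 = -3970 - 1*(-496/47) = -3970 + 496/47 = -186094/47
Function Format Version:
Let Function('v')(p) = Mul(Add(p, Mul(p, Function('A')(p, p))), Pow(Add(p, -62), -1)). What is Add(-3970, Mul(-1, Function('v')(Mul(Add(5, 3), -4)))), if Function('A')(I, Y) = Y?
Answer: Rational(-186094, 47) ≈ -3959.4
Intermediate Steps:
Function('v')(p) = Mul(Pow(Add(-62, p), -1), Add(p, Pow(p, 2))) (Function('v')(p) = Mul(Add(p, Mul(p, p)), Pow(Add(p, -62), -1)) = Mul(Add(p, Pow(p, 2)), Pow(Add(-62, p), -1)) = Mul(Pow(Add(-62, p), -1), Add(p, Pow(p, 2))))
Add(-3970, Mul(-1, Function('v')(Mul(Add(5, 3), -4)))) = Add(-3970, Mul(-1, Mul(Mul(Add(5, 3), -4), Pow(Add(-62, Mul(Add(5, 3), -4)), -1), Add(1, Mul(Add(5, 3), -4))))) = Add(-3970, Mul(-1, Mul(Mul(8, -4), Pow(Add(-62, Mul(8, -4)), -1), Add(1, Mul(8, -4))))) = Add(-3970, Mul(-1, Mul(-32, Pow(Add(-62, -32), -1), Add(1, -32)))) = Add(-3970, Mul(-1, Mul(-32, Pow(-94, -1), -31))) = Add(-3970, Mul(-1, Mul(-32, Rational(-1, 94), -31))) = Add(-3970, Mul(-1, Rational(-496, 47))) = Add(-3970, Rational(496, 47)) = Rational(-186094, 47)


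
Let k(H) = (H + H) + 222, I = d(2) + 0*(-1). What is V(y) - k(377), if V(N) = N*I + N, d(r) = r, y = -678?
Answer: -3010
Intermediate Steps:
I = 2 (I = 2 + 0*(-1) = 2 + 0 = 2)
V(N) = 3*N (V(N) = N*2 + N = 2*N + N = 3*N)
k(H) = 222 + 2*H (k(H) = 2*H + 222 = 222 + 2*H)
V(y) - k(377) = 3*(-678) - (222 + 2*377) = -2034 - (222 + 754) = -2034 - 1*976 = -2034 - 976 = -3010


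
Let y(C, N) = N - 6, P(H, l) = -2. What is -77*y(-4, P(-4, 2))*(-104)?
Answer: -64064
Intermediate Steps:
y(C, N) = -6 + N
-77*y(-4, P(-4, 2))*(-104) = -77*(-6 - 2)*(-104) = -77*(-8)*(-104) = 616*(-104) = -64064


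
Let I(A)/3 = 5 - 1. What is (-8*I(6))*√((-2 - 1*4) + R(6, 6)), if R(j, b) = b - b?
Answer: -96*I*√6 ≈ -235.15*I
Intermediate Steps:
R(j, b) = 0
I(A) = 12 (I(A) = 3*(5 - 1) = 3*4 = 12)
(-8*I(6))*√((-2 - 1*4) + R(6, 6)) = (-8*12)*√((-2 - 1*4) + 0) = -96*√((-2 - 4) + 0) = -96*√(-6 + 0) = -96*I*√6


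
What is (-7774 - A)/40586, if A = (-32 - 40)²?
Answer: -6479/20293 ≈ -0.31927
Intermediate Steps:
A = 5184 (A = (-72)² = 5184)
(-7774 - A)/40586 = (-7774 - 1*5184)/40586 = (-7774 - 5184)*(1/40586) = -12958*1/40586 = -6479/20293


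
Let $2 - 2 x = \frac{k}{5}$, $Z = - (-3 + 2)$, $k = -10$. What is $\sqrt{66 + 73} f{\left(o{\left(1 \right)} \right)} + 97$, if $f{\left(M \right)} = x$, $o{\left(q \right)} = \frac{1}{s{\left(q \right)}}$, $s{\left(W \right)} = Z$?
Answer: $97 + 2 \sqrt{139} \approx 120.58$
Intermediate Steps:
$Z = 1$ ($Z = \left(-1\right) \left(-1\right) = 1$)
$x = 2$ ($x = 1 - \frac{\left(-10\right) \frac{1}{5}}{2} = 1 - -1 = 1 + 1 = 2$)
$s{\left(W \right)} = 1$
$o{\left(q \right)} = 1$ ($o{\left(q \right)} = 1^{-1} = 1$)
$f{\left(M \right)} = 2$
$\sqrt{66 + 73} f{\left(o{\left(1 \right)} \right)} + 97 = \sqrt{66 + 73} \cdot 2 + 97 = \sqrt{139} \cdot 2 + 97 = 2 \sqrt{139} + 97 = 97 + 2 \sqrt{139}$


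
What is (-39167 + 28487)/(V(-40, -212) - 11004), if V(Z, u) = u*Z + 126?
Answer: 5340/1199 ≈ 4.4537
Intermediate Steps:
V(Z, u) = 126 + Z*u (V(Z, u) = Z*u + 126 = 126 + Z*u)
(-39167 + 28487)/(V(-40, -212) - 11004) = (-39167 + 28487)/((126 - 40*(-212)) - 11004) = -10680/((126 + 8480) - 11004) = -10680/(8606 - 11004) = -10680/(-2398) = -10680*(-1/2398) = 5340/1199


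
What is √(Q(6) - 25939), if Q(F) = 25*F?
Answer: I*√25789 ≈ 160.59*I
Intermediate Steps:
√(Q(6) - 25939) = √(25*6 - 25939) = √(150 - 25939) = √(-25789) = I*√25789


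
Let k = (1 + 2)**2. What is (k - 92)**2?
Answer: 6889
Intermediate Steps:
k = 9 (k = 3**2 = 9)
(k - 92)**2 = (9 - 92)**2 = (-83)**2 = 6889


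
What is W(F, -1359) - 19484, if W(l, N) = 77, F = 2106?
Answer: -19407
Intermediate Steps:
W(F, -1359) - 19484 = 77 - 19484 = -19407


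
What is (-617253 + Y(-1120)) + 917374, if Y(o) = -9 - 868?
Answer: 299244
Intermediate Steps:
Y(o) = -877
(-617253 + Y(-1120)) + 917374 = (-617253 - 877) + 917374 = -618130 + 917374 = 299244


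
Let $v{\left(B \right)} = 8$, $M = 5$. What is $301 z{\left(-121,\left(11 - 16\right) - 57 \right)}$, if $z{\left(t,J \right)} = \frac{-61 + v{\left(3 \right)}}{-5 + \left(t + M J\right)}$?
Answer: $\frac{15953}{436} \approx 36.589$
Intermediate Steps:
$z{\left(t,J \right)} = - \frac{53}{-5 + t + 5 J}$ ($z{\left(t,J \right)} = \frac{-61 + 8}{-5 + \left(t + 5 J\right)} = - \frac{53}{-5 + t + 5 J}$)
$301 z{\left(-121,\left(11 - 16\right) - 57 \right)} = 301 \left(- \frac{53}{-5 - 121 + 5 \left(\left(11 - 16\right) - 57\right)}\right) = 301 \left(- \frac{53}{-5 - 121 + 5 \left(-5 - 57\right)}\right) = 301 \left(- \frac{53}{-5 - 121 + 5 \left(-62\right)}\right) = 301 \left(- \frac{53}{-5 - 121 - 310}\right) = 301 \left(- \frac{53}{-436}\right) = 301 \left(\left(-53\right) \left(- \frac{1}{436}\right)\right) = 301 \cdot \frac{53}{436} = \frac{15953}{436}$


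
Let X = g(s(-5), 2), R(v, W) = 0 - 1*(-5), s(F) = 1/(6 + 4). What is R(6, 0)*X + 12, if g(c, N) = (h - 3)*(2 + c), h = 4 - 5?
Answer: -30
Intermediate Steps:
s(F) = ⅒ (s(F) = 1/10 = ⅒)
R(v, W) = 5 (R(v, W) = 0 + 5 = 5)
h = -1
g(c, N) = -8 - 4*c (g(c, N) = (-1 - 3)*(2 + c) = -4*(2 + c) = -8 - 4*c)
X = -42/5 (X = -8 - 4*⅒ = -8 - ⅖ = -42/5 ≈ -8.4000)
R(6, 0)*X + 12 = 5*(-42/5) + 12 = -42 + 12 = -30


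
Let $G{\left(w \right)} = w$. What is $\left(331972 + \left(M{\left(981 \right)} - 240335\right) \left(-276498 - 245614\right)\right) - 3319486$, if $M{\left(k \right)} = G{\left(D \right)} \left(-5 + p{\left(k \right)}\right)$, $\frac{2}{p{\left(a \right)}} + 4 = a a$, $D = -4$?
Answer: $\frac{120745352378791358}{962357} \approx 1.2547 \cdot 10^{11}$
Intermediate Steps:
$p{\left(a \right)} = \frac{2}{-4 + a^{2}}$ ($p{\left(a \right)} = \frac{2}{-4 + a a} = \frac{2}{-4 + a^{2}}$)
$M{\left(k \right)} = 20 - \frac{8}{-4 + k^{2}}$ ($M{\left(k \right)} = - 4 \left(-5 + \frac{2}{-4 + k^{2}}\right) = 20 - \frac{8}{-4 + k^{2}}$)
$\left(331972 + \left(M{\left(981 \right)} - 240335\right) \left(-276498 - 245614\right)\right) - 3319486 = \left(331972 + \left(\frac{4 \left(-22 + 5 \cdot 981^{2}\right)}{-4 + 981^{2}} - 240335\right) \left(-276498 - 245614\right)\right) - 3319486 = \left(331972 + \left(\frac{4 \left(-22 + 5 \cdot 962361\right)}{-4 + 962361} - 240335\right) \left(-522112\right)\right) - 3319486 = \left(331972 + \left(\frac{4 \left(-22 + 4811805\right)}{962357} - 240335\right) \left(-522112\right)\right) - 3319486 = \left(331972 + \left(4 \cdot \frac{1}{962357} \cdot 4811783 - 240335\right) \left(-522112\right)\right) - 3319486 = \left(331972 + \left(\frac{19247132}{962357} - 240335\right) \left(-522112\right)\right) - 3319486 = \left(331972 - - \frac{120748227433801856}{962357}\right) - 3319486 = \left(331972 + \frac{120748227433801856}{962357}\right) - 3319486 = \frac{120748546909379860}{962357} - 3319486 = \frac{120745352378791358}{962357}$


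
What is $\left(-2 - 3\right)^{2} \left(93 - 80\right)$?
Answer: $325$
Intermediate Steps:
$\left(-2 - 3\right)^{2} \left(93 - 80\right) = \left(-5\right)^{2} \left(93 - 80\right) = 25 \left(93 - 80\right) = 25 \cdot 13 = 325$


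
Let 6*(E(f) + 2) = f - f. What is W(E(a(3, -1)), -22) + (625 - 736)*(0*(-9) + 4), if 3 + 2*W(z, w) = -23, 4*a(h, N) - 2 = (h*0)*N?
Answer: -457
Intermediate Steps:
a(h, N) = ½ (a(h, N) = ½ + ((h*0)*N)/4 = ½ + (0*N)/4 = ½ + (¼)*0 = ½ + 0 = ½)
E(f) = -2 (E(f) = -2 + (f - f)/6 = -2 + (⅙)*0 = -2 + 0 = -2)
W(z, w) = -13 (W(z, w) = -3/2 + (½)*(-23) = -3/2 - 23/2 = -13)
W(E(a(3, -1)), -22) + (625 - 736)*(0*(-9) + 4) = -13 + (625 - 736)*(0*(-9) + 4) = -13 - 111*(0 + 4) = -13 - 111*4 = -13 - 444 = -457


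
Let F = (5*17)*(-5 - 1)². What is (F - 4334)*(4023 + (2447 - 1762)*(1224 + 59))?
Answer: -1124786572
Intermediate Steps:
F = 3060 (F = 85*(-6)² = 85*36 = 3060)
(F - 4334)*(4023 + (2447 - 1762)*(1224 + 59)) = (3060 - 4334)*(4023 + (2447 - 1762)*(1224 + 59)) = -1274*(4023 + 685*1283) = -1274*(4023 + 878855) = -1274*882878 = -1124786572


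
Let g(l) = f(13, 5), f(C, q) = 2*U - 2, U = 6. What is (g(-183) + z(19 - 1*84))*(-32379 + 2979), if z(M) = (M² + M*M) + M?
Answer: -246813000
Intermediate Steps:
f(C, q) = 10 (f(C, q) = 2*6 - 2 = 12 - 2 = 10)
g(l) = 10
z(M) = M + 2*M² (z(M) = (M² + M²) + M = 2*M² + M = M + 2*M²)
(g(-183) + z(19 - 1*84))*(-32379 + 2979) = (10 + (19 - 1*84)*(1 + 2*(19 - 1*84)))*(-32379 + 2979) = (10 + (19 - 84)*(1 + 2*(19 - 84)))*(-29400) = (10 - 65*(1 + 2*(-65)))*(-29400) = (10 - 65*(1 - 130))*(-29400) = (10 - 65*(-129))*(-29400) = (10 + 8385)*(-29400) = 8395*(-29400) = -246813000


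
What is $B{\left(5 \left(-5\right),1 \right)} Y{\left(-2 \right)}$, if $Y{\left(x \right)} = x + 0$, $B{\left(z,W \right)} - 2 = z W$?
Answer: $46$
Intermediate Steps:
$B{\left(z,W \right)} = 2 + W z$ ($B{\left(z,W \right)} = 2 + z W = 2 + W z$)
$Y{\left(x \right)} = x$
$B{\left(5 \left(-5\right),1 \right)} Y{\left(-2 \right)} = \left(2 + 1 \cdot 5 \left(-5\right)\right) \left(-2\right) = \left(2 + 1 \left(-25\right)\right) \left(-2\right) = \left(2 - 25\right) \left(-2\right) = \left(-23\right) \left(-2\right) = 46$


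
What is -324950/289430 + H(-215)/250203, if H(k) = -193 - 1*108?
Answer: -8139058328/7241625429 ≈ -1.1239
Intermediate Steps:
H(k) = -301 (H(k) = -193 - 108 = -301)
-324950/289430 + H(-215)/250203 = -324950/289430 - 301/250203 = -324950*1/289430 - 301*1/250203 = -32495/28943 - 301/250203 = -8139058328/7241625429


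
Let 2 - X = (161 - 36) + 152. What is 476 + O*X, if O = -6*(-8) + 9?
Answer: -15199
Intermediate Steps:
O = 57 (O = 48 + 9 = 57)
X = -275 (X = 2 - ((161 - 36) + 152) = 2 - (125 + 152) = 2 - 1*277 = 2 - 277 = -275)
476 + O*X = 476 + 57*(-275) = 476 - 15675 = -15199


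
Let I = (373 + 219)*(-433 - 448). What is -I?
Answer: 521552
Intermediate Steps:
I = -521552 (I = 592*(-881) = -521552)
-I = -1*(-521552) = 521552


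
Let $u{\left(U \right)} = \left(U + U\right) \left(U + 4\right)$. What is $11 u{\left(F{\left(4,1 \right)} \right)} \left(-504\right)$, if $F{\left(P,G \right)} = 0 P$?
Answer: $0$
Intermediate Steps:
$F{\left(P,G \right)} = 0$
$u{\left(U \right)} = 2 U \left(4 + U\right)$
$11 u{\left(F{\left(4,1 \right)} \right)} \left(-504\right) = 11 \cdot 2 \cdot 0 \left(4 + 0\right) \left(-504\right) = 11 \cdot 2 \cdot 0 \cdot 4 \left(-504\right) = 11 \cdot 0 \left(-504\right) = 0 \left(-504\right) = 0$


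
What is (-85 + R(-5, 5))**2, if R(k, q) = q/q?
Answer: 7056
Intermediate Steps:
R(k, q) = 1
(-85 + R(-5, 5))**2 = (-85 + 1)**2 = (-84)**2 = 7056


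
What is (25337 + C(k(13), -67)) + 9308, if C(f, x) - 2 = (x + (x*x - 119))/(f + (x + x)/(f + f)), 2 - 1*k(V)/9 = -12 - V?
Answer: 2044594983/58982 ≈ 34665.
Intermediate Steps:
k(V) = 126 + 9*V (k(V) = 18 - 9*(-12 - V) = 18 + (108 + 9*V) = 126 + 9*V)
C(f, x) = 2 + (-119 + x + x**2)/(f + x/f) (C(f, x) = 2 + (x + (x*x - 119))/(f + (x + x)/(f + f)) = 2 + (x + (x**2 - 119))/(f + (2*x)/((2*f))) = 2 + (x + (-119 + x**2))/(f + (2*x)*(1/(2*f))) = 2 + (-119 + x + x**2)/(f + x/f))
(25337 + C(k(13), -67)) + 9308 = (25337 + (-119*(126 + 9*13) + 2*(-67) + 2*(126 + 9*13)**2 + (126 + 9*13)*(-67) + (126 + 9*13)*(-67)**2)/(-67 + (126 + 9*13)**2)) + 9308 = (25337 + (-119*(126 + 117) - 134 + 2*(126 + 117)**2 + (126 + 117)*(-67) + (126 + 117)*4489)/(-67 + (126 + 117)**2)) + 9308 = (25337 + (-119*243 - 134 + 2*243**2 + 243*(-67) + 243*4489)/(-67 + 243**2)) + 9308 = (25337 + (-28917 - 134 + 2*59049 - 16281 + 1090827)/(-67 + 59049)) + 9308 = (25337 + (-28917 - 134 + 118098 - 16281 + 1090827)/58982) + 9308 = (25337 + (1/58982)*1163593) + 9308 = (25337 + 1163593/58982) + 9308 = 1495590527/58982 + 9308 = 2044594983/58982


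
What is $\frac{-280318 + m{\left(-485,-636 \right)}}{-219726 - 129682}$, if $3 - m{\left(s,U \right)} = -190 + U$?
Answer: $\frac{279489}{349408} \approx 0.79989$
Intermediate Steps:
$m{\left(s,U \right)} = 193 - U$ ($m{\left(s,U \right)} = 3 - \left(-190 + U\right) = 193 - U$)
$\frac{-280318 + m{\left(-485,-636 \right)}}{-219726 - 129682} = \frac{-280318 + \left(193 - -636\right)}{-219726 - 129682} = \frac{-280318 + \left(193 + 636\right)}{-349408} = \left(-280318 + 829\right) \left(- \frac{1}{349408}\right) = \left(-279489\right) \left(- \frac{1}{349408}\right) = \frac{279489}{349408}$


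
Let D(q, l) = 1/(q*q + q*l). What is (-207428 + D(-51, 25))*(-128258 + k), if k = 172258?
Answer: -6051089594000/663 ≈ -9.1268e+9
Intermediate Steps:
D(q, l) = 1/(q² + l*q)
(-207428 + D(-51, 25))*(-128258 + k) = (-207428 + 1/((-51)*(25 - 51)))*(-128258 + 172258) = (-207428 - 1/51/(-26))*44000 = (-207428 - 1/51*(-1/26))*44000 = (-207428 + 1/1326)*44000 = -275049527/1326*44000 = -6051089594000/663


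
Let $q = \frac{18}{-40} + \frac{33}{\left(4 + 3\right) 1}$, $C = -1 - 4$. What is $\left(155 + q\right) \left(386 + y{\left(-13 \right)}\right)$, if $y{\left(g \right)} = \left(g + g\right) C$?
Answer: $\frac{2876313}{35} \approx 82180.0$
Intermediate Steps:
$C = -5$
$q = \frac{597}{140}$ ($q = 18 \left(- \frac{1}{40}\right) + \frac{33}{7 \cdot 1} = - \frac{9}{20} + \frac{33}{7} = \frac{597}{140} \approx 4.2643$)
$y{\left(g \right)} = - 10 g$ ($y{\left(g \right)} = \left(g + g\right) \left(-5\right) = 2 g \left(-5\right) = - 10 g$)
$\left(155 + q\right) \left(386 + y{\left(-13 \right)}\right) = \left(155 + \frac{597}{140}\right) \left(386 - -130\right) = \frac{22297 \left(386 + 130\right)}{140} = \frac{22297}{140} \cdot 516 = \frac{2876313}{35}$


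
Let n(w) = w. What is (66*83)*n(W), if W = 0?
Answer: 0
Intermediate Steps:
(66*83)*n(W) = (66*83)*0 = 5478*0 = 0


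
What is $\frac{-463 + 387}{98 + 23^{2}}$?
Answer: $- \frac{4}{33} \approx -0.12121$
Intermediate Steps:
$\frac{-463 + 387}{98 + 23^{2}} = - \frac{76}{98 + 529} = - \frac{76}{627} = \left(-76\right) \frac{1}{627} = - \frac{4}{33}$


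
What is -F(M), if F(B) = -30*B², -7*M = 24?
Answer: 17280/49 ≈ 352.65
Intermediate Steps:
M = -24/7 (M = -⅐*24 = -24/7 ≈ -3.4286)
-F(M) = -(-30)*(-24/7)² = -(-30)*576/49 = -1*(-17280/49) = 17280/49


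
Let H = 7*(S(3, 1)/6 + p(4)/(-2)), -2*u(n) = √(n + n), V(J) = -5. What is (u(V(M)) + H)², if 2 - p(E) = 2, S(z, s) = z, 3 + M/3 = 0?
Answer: (7 - I*√10)²/4 ≈ 9.75 - 11.068*I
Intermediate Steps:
M = -9 (M = -9 + 3*0 = -9 + 0 = -9)
p(E) = 0 (p(E) = 2 - 1*2 = 2 - 2 = 0)
u(n) = -√2*√n/2 (u(n) = -√(n + n)/2 = -√2*√n/2)
H = 7/2 (H = 7*(3/6 + 0/(-2)) = 7*(3*(⅙) + 0*(-½)) = 7*(½ + 0) = 7*(½) = 7/2 ≈ 3.5000)
(u(V(M)) + H)² = (-√2*√(-5)/2 + 7/2)² = (-√2*I*√5/2 + 7/2)² = (-I*√10/2 + 7/2)² = (7/2 - I*√10/2)²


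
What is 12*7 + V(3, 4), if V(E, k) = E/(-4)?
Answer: 333/4 ≈ 83.250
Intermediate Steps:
V(E, k) = -E/4 (V(E, k) = E*(-1/4) = -E/4)
12*7 + V(3, 4) = 12*7 - 1/4*3 = 84 - 3/4 = 333/4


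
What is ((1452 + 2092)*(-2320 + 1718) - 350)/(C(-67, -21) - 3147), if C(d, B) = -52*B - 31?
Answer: 152417/149 ≈ 1022.9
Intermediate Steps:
C(d, B) = -31 - 52*B
((1452 + 2092)*(-2320 + 1718) - 350)/(C(-67, -21) - 3147) = ((1452 + 2092)*(-2320 + 1718) - 350)/((-31 - 52*(-21)) - 3147) = (3544*(-602) - 350)/((-31 + 1092) - 3147) = (-2133488 - 350)/(1061 - 3147) = -2133838/(-2086) = -2133838*(-1/2086) = 152417/149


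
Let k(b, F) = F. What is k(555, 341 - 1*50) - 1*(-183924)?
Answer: 184215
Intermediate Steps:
k(555, 341 - 1*50) - 1*(-183924) = (341 - 1*50) - 1*(-183924) = (341 - 50) + 183924 = 291 + 183924 = 184215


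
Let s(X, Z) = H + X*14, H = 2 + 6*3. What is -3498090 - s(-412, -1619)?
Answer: -3492342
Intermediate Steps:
H = 20 (H = 2 + 18 = 20)
s(X, Z) = 20 + 14*X (s(X, Z) = 20 + X*14 = 20 + 14*X)
-3498090 - s(-412, -1619) = -3498090 - (20 + 14*(-412)) = -3498090 - (20 - 5768) = -3498090 - 1*(-5748) = -3498090 + 5748 = -3492342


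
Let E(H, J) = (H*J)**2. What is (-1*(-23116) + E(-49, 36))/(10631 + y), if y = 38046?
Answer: 3134812/48677 ≈ 64.400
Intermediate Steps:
E(H, J) = H**2*J**2
(-1*(-23116) + E(-49, 36))/(10631 + y) = (-1*(-23116) + (-49)**2*36**2)/(10631 + 38046) = (23116 + 2401*1296)/48677 = (23116 + 3111696)*(1/48677) = 3134812*(1/48677) = 3134812/48677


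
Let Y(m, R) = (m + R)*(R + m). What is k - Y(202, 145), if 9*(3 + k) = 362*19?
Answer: -1076830/9 ≈ -1.1965e+5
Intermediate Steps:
Y(m, R) = (R + m)² (Y(m, R) = (R + m)*(R + m) = (R + m)²)
k = 6851/9 (k = -3 + (362*19)/9 = -3 + (⅑)*6878 = -3 + 6878/9 = 6851/9 ≈ 761.22)
k - Y(202, 145) = 6851/9 - (145 + 202)² = 6851/9 - 1*347² = 6851/9 - 1*120409 = 6851/9 - 120409 = -1076830/9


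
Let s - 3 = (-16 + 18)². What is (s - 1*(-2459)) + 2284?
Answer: 4750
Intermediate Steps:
s = 7 (s = 3 + (-16 + 18)² = 3 + 2² = 3 + 4 = 7)
(s - 1*(-2459)) + 2284 = (7 - 1*(-2459)) + 2284 = (7 + 2459) + 2284 = 2466 + 2284 = 4750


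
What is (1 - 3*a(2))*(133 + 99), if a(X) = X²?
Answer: -2552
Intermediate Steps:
(1 - 3*a(2))*(133 + 99) = (1 - 3*2²)*(133 + 99) = (1 - 3*4)*232 = (1 - 12)*232 = -11*232 = -2552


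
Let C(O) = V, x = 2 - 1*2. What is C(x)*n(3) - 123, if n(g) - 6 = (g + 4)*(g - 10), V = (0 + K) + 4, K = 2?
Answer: -381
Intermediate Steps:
x = 0 (x = 2 - 2 = 0)
V = 6 (V = (0 + 2) + 4 = 2 + 4 = 6)
n(g) = 6 + (-10 + g)*(4 + g) (n(g) = 6 + (g + 4)*(g - 10) = 6 + (4 + g)*(-10 + g) = 6 + (-10 + g)*(4 + g))
C(O) = 6
C(x)*n(3) - 123 = 6*(-34 + 3**2 - 6*3) - 123 = 6*(-34 + 9 - 18) - 123 = 6*(-43) - 123 = -258 - 123 = -381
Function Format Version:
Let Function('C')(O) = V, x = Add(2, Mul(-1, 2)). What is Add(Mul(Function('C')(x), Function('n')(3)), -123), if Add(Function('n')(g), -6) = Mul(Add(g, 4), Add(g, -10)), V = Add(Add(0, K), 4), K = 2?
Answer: -381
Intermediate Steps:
x = 0 (x = Add(2, -2) = 0)
V = 6 (V = Add(Add(0, 2), 4) = Add(2, 4) = 6)
Function('n')(g) = Add(6, Mul(Add(-10, g), Add(4, g))) (Function('n')(g) = Add(6, Mul(Add(g, 4), Add(g, -10))) = Add(6, Mul(Add(4, g), Add(-10, g))) = Add(6, Mul(Add(-10, g), Add(4, g))))
Function('C')(O) = 6
Add(Mul(Function('C')(x), Function('n')(3)), -123) = Add(Mul(6, Add(-34, Pow(3, 2), Mul(-6, 3))), -123) = Add(Mul(6, Add(-34, 9, -18)), -123) = Add(Mul(6, -43), -123) = Add(-258, -123) = -381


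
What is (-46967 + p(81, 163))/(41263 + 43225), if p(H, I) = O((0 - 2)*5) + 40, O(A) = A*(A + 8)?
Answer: -46907/84488 ≈ -0.55519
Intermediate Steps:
O(A) = A*(8 + A)
p(H, I) = 60 (p(H, I) = ((0 - 2)*5)*(8 + (0 - 2)*5) + 40 = (-2*5)*(8 - 2*5) + 40 = -10*(8 - 10) + 40 = -10*(-2) + 40 = 20 + 40 = 60)
(-46967 + p(81, 163))/(41263 + 43225) = (-46967 + 60)/(41263 + 43225) = -46907/84488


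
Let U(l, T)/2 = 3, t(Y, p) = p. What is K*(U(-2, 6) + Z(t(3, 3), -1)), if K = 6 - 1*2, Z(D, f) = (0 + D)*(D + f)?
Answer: 48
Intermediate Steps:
U(l, T) = 6 (U(l, T) = 2*3 = 6)
Z(D, f) = D*(D + f)
K = 4 (K = 6 - 2 = 4)
K*(U(-2, 6) + Z(t(3, 3), -1)) = 4*(6 + 3*(3 - 1)) = 4*(6 + 3*2) = 4*(6 + 6) = 4*12 = 48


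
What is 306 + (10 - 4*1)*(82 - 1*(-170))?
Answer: 1818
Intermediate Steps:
306 + (10 - 4*1)*(82 - 1*(-170)) = 306 + (10 - 4)*(82 + 170) = 306 + 6*252 = 306 + 1512 = 1818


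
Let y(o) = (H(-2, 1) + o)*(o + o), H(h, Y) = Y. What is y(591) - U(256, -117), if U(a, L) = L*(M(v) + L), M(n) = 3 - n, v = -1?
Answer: 686523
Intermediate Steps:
U(a, L) = L*(4 + L) (U(a, L) = L*((3 - 1*(-1)) + L) = L*((3 + 1) + L) = L*(4 + L))
y(o) = 2*o*(1 + o) (y(o) = (1 + o)*(o + o) = (1 + o)*(2*o) = 2*o*(1 + o))
y(591) - U(256, -117) = 2*591*(1 + 591) - (-117)*(4 - 117) = 2*591*592 - (-117)*(-113) = 699744 - 1*13221 = 699744 - 13221 = 686523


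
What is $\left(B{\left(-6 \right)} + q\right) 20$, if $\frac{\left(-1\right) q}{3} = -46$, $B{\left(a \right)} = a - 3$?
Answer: $2580$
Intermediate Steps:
$B{\left(a \right)} = -3 + a$
$q = 138$ ($q = \left(-3\right) \left(-46\right) = 138$)
$\left(B{\left(-6 \right)} + q\right) 20 = \left(\left(-3 - 6\right) + 138\right) 20 = \left(-9 + 138\right) 20 = 129 \cdot 20 = 2580$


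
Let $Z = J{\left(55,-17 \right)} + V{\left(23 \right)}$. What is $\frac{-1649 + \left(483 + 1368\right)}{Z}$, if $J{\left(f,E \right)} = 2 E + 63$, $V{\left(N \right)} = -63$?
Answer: $- \frac{101}{17} \approx -5.9412$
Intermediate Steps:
$J{\left(f,E \right)} = 63 + 2 E$
$Z = -34$ ($Z = \left(63 + 2 \left(-17\right)\right) - 63 = \left(63 - 34\right) - 63 = 29 - 63 = -34$)
$\frac{-1649 + \left(483 + 1368\right)}{Z} = \frac{-1649 + \left(483 + 1368\right)}{-34} = \left(-1649 + 1851\right) \left(- \frac{1}{34}\right) = 202 \left(- \frac{1}{34}\right) = - \frac{101}{17}$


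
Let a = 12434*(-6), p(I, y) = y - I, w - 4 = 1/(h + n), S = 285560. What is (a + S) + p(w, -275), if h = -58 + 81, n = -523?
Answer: 105338501/500 ≈ 2.1068e+5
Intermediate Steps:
h = 23
w = 1999/500 (w = 4 + 1/(23 - 523) = 4 + 1/(-500) = 4 - 1/500 = 1999/500 ≈ 3.9980)
a = -74604
(a + S) + p(w, -275) = (-74604 + 285560) + (-275 - 1*1999/500) = 210956 + (-275 - 1999/500) = 210956 - 139499/500 = 105338501/500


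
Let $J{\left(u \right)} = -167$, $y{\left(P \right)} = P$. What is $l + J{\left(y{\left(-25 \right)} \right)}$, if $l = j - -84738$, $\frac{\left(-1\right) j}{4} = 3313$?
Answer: $71319$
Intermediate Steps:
$j = -13252$ ($j = \left(-4\right) 3313 = -13252$)
$l = 71486$ ($l = -13252 - -84738 = -13252 + 84738 = 71486$)
$l + J{\left(y{\left(-25 \right)} \right)} = 71486 - 167 = 71319$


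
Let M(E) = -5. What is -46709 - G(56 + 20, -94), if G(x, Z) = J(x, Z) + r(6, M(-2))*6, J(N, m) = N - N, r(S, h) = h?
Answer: -46679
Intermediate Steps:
J(N, m) = 0
G(x, Z) = -30 (G(x, Z) = 0 - 5*6 = 0 - 30 = -30)
-46709 - G(56 + 20, -94) = -46709 - 1*(-30) = -46709 + 30 = -46679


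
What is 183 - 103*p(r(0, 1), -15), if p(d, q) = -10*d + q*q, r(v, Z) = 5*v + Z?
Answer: -21962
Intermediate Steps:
r(v, Z) = Z + 5*v
p(d, q) = q**2 - 10*d (p(d, q) = -10*d + q**2 = q**2 - 10*d)
183 - 103*p(r(0, 1), -15) = 183 - 103*((-15)**2 - 10*(1 + 5*0)) = 183 - 103*(225 - 10*(1 + 0)) = 183 - 103*(225 - 10*1) = 183 - 103*(225 - 10) = 183 - 103*215 = 183 - 22145 = -21962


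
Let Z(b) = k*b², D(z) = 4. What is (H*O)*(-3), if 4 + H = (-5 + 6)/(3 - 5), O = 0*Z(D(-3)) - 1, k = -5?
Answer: -27/2 ≈ -13.500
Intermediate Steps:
Z(b) = -5*b²
O = -1 (O = 0*(-5*4²) - 1 = 0*(-5*16) - 1 = 0*(-80) - 1 = 0 - 1 = -1)
H = -9/2 (H = -4 + (-5 + 6)/(3 - 5) = -4 + 1/(-2) = -4 + 1*(-½) = -4 - ½ = -9/2 ≈ -4.5000)
(H*O)*(-3) = -9/2*(-1)*(-3) = (9/2)*(-3) = -27/2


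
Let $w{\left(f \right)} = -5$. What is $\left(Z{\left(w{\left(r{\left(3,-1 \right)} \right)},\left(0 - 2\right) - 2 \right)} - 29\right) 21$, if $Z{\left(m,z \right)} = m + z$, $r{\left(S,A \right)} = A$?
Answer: $-798$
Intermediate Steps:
$\left(Z{\left(w{\left(r{\left(3,-1 \right)} \right)},\left(0 - 2\right) - 2 \right)} - 29\right) 21 = \left(\left(-5 + \left(\left(0 - 2\right) - 2\right)\right) - 29\right) 21 = \left(\left(-5 - 4\right) - 29\right) 21 = \left(-9 - 29\right) 21 = \left(-38\right) 21 = -798$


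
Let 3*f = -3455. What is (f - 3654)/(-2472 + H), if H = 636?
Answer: 14417/5508 ≈ 2.6175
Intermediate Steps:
f = -3455/3 (f = (1/3)*(-3455) = -3455/3 ≈ -1151.7)
(f - 3654)/(-2472 + H) = (-3455/3 - 3654)/(-2472 + 636) = -14417/3/(-1836) = -14417/3*(-1/1836) = 14417/5508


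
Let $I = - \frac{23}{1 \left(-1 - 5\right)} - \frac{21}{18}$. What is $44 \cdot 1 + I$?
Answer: $\frac{140}{3} \approx 46.667$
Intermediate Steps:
$I = \frac{8}{3}$ ($I = - \frac{23}{1 \left(-6\right)} - \frac{7}{6} = - \frac{23}{-6} - \frac{7}{6} = \left(-23\right) \left(- \frac{1}{6}\right) - \frac{7}{6} = \frac{23}{6} - \frac{7}{6} = \frac{8}{3} \approx 2.6667$)
$44 \cdot 1 + I = 44 \cdot 1 + \frac{8}{3} = 44 + \frac{8}{3} = \frac{140}{3}$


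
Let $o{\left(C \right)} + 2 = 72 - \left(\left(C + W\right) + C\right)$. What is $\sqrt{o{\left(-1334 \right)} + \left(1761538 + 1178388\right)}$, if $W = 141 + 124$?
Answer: $\sqrt{2942399} \approx 1715.3$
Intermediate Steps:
$W = 265$
$o{\left(C \right)} = -195 - 2 C$ ($o{\left(C \right)} = -2 - \left(193 + 2 C\right) = -195 - 2 C$)
$\sqrt{o{\left(-1334 \right)} + \left(1761538 + 1178388\right)} = \sqrt{\left(-195 - -2668\right) + \left(1761538 + 1178388\right)} = \sqrt{\left(-195 + 2668\right) + 2939926} = \sqrt{2473 + 2939926} = \sqrt{2942399}$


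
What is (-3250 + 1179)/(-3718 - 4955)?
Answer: 2071/8673 ≈ 0.23879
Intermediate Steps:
(-3250 + 1179)/(-3718 - 4955) = -2071/(-8673) = -2071*(-1/8673) = 2071/8673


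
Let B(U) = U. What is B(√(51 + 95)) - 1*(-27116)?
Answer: 27116 + √146 ≈ 27128.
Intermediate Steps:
B(√(51 + 95)) - 1*(-27116) = √(51 + 95) - 1*(-27116) = √146 + 27116 = 27116 + √146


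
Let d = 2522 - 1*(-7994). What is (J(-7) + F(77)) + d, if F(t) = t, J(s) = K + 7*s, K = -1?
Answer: 10543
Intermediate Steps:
J(s) = -1 + 7*s
d = 10516 (d = 2522 + 7994 = 10516)
(J(-7) + F(77)) + d = ((-1 + 7*(-7)) + 77) + 10516 = ((-1 - 49) + 77) + 10516 = (-50 + 77) + 10516 = 27 + 10516 = 10543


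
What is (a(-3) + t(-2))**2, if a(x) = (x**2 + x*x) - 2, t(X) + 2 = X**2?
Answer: 324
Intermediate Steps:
t(X) = -2 + X**2
a(x) = -2 + 2*x**2 (a(x) = (x**2 + x**2) - 2 = 2*x**2 - 2 = -2 + 2*x**2)
(a(-3) + t(-2))**2 = ((-2 + 2*(-3)**2) + (-2 + (-2)**2))**2 = ((-2 + 2*9) + (-2 + 4))**2 = ((-2 + 18) + 2)**2 = (16 + 2)**2 = 18**2 = 324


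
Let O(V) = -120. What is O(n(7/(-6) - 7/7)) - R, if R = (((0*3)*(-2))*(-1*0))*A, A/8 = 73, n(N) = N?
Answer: -120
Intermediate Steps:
A = 584 (A = 8*73 = 584)
R = 0 (R = (((0*3)*(-2))*(-1*0))*584 = ((0*(-2))*0)*584 = (0*0)*584 = 0*584 = 0)
O(n(7/(-6) - 7/7)) - R = -120 - 1*0 = -120 + 0 = -120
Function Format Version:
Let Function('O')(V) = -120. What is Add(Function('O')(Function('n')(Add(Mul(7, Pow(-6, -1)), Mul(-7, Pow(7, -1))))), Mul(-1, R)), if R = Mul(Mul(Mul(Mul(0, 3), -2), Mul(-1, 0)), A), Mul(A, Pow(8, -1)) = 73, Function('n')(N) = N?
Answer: -120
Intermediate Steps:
A = 584 (A = Mul(8, 73) = 584)
R = 0 (R = Mul(Mul(Mul(Mul(0, 3), -2), Mul(-1, 0)), 584) = Mul(Mul(Mul(0, -2), 0), 584) = Mul(Mul(0, 0), 584) = Mul(0, 584) = 0)
Add(Function('O')(Function('n')(Add(Mul(7, Pow(-6, -1)), Mul(-7, Pow(7, -1))))), Mul(-1, R)) = Add(-120, Mul(-1, 0)) = Add(-120, 0) = -120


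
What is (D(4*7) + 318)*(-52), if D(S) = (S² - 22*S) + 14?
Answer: -26000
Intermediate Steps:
D(S) = 14 + S² - 22*S
(D(4*7) + 318)*(-52) = ((14 + (4*7)² - 88*7) + 318)*(-52) = ((14 + 28² - 22*28) + 318)*(-52) = ((14 + 784 - 616) + 318)*(-52) = (182 + 318)*(-52) = 500*(-52) = -26000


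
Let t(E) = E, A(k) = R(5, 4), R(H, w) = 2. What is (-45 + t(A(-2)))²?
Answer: 1849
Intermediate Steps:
A(k) = 2
(-45 + t(A(-2)))² = (-45 + 2)² = (-43)² = 1849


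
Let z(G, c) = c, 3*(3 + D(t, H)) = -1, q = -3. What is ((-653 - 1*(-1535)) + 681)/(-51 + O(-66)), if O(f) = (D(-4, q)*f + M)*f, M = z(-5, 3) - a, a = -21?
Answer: -521/5385 ≈ -0.096750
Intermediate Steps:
D(t, H) = -10/3 (D(t, H) = -3 + (⅓)*(-1) = -3 - ⅓ = -10/3)
M = 24 (M = 3 - 1*(-21) = 3 + 21 = 24)
O(f) = f*(24 - 10*f/3) (O(f) = (-10*f/3 + 24)*f = (24 - 10*f/3)*f = f*(24 - 10*f/3))
((-653 - 1*(-1535)) + 681)/(-51 + O(-66)) = ((-653 - 1*(-1535)) + 681)/(-51 + (⅔)*(-66)*(36 - 5*(-66))) = ((-653 + 1535) + 681)/(-51 + (⅔)*(-66)*(36 + 330)) = (882 + 681)/(-51 + (⅔)*(-66)*366) = 1563/(-51 - 16104) = 1563/(-16155) = 1563*(-1/16155) = -521/5385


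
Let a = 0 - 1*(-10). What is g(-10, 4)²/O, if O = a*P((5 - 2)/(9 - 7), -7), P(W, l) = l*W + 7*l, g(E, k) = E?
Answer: -20/119 ≈ -0.16807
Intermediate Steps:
P(W, l) = 7*l + W*l (P(W, l) = W*l + 7*l = 7*l + W*l)
a = 10 (a = 0 + 10 = 10)
O = -595 (O = 10*(-7*(7 + (5 - 2)/(9 - 7))) = 10*(-7*(7 + 3/2)) = 10*(-7*17/2) = 10*(-119/2) = -595)
g(-10, 4)²/O = (-10)²/(-595) = 100*(-1/595) = -20/119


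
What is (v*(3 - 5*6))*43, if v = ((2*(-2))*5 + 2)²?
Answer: -376164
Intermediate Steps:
v = 324 (v = (-4*5 + 2)² = (-20 + 2)² = (-18)² = 324)
(v*(3 - 5*6))*43 = (324*(3 - 5*6))*43 = (324*(3 - 30))*43 = (324*(-27))*43 = -8748*43 = -376164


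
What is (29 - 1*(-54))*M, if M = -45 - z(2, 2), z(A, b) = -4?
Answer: -3403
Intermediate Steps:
M = -41 (M = -45 - 1*(-4) = -45 + 4 = -41)
(29 - 1*(-54))*M = (29 - 1*(-54))*(-41) = (29 + 54)*(-41) = 83*(-41) = -3403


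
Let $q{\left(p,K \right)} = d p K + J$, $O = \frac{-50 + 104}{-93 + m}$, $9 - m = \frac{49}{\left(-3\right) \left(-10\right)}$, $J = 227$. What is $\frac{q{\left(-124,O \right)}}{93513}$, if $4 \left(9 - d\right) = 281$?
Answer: $- \frac{1674391}{34319271} \approx -0.048789$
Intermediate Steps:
$d = - \frac{245}{4}$ ($d = 9 - \frac{281}{4} = - \frac{245}{4} \approx -61.25$)
$m = \frac{221}{30}$ ($m = 9 - \frac{49}{\left(-3\right) \left(-10\right)} = 9 - \frac{49}{30} = \frac{221}{30} \approx 7.3667$)
$O = - \frac{1620}{2569}$ ($O = \frac{-50 + 104}{-93 + \frac{221}{30}} = \frac{54}{- \frac{2569}{30}} = 54 \left(- \frac{30}{2569}\right) = - \frac{1620}{2569} \approx -0.6306$)
$q{\left(p,K \right)} = 227 - \frac{245 K p}{4}$ ($q{\left(p,K \right)} = - \frac{245 p}{4} K + 227 = - \frac{245 K p}{4} + 227 = 227 - \frac{245 K p}{4}$)
$\frac{q{\left(-124,O \right)}}{93513} = \frac{227 - \left(- \frac{14175}{367}\right) \left(-124\right)}{93513} = \left(227 - \frac{1757700}{367}\right) \frac{1}{93513} = \left(- \frac{1674391}{367}\right) \frac{1}{93513} = - \frac{1674391}{34319271}$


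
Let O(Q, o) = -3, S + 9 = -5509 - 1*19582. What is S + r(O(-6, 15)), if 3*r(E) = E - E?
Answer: -25100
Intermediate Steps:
S = -25100 (S = -9 + (-5509 - 1*19582) = -9 + (-5509 - 19582) = -9 - 25091 = -25100)
r(E) = 0 (r(E) = (E - E)/3 = (⅓)*0 = 0)
S + r(O(-6, 15)) = -25100 + 0 = -25100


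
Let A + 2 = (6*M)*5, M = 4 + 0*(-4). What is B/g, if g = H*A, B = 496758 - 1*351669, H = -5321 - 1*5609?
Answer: -145089/1289740 ≈ -0.11249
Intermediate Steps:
M = 4 (M = 4 + 0 = 4)
A = 118 (A = -2 + (6*4)*5 = -2 + 24*5 = -2 + 120 = 118)
H = -10930 (H = -5321 - 5609 = -10930)
B = 145089 (B = 496758 - 351669 = 145089)
g = -1289740 (g = -10930*118 = -1289740)
B/g = 145089/(-1289740) = 145089*(-1/1289740) = -145089/1289740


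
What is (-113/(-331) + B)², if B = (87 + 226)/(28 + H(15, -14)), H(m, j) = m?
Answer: 11764005444/202578289 ≈ 58.071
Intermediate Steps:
B = 313/43 (B = (87 + 226)/(28 + 15) = 313/43 ≈ 7.2791)
(-113/(-331) + B)² = (-113/(-331) + 313/43)² = (-113*(-1/331) + 313/43)² = (113/331 + 313/43)² = (108462/14233)² = 11764005444/202578289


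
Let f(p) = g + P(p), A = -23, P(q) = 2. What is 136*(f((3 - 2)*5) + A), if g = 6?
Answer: -2040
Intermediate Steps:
f(p) = 8 (f(p) = 6 + 2 = 8)
136*(f((3 - 2)*5) + A) = 136*(8 - 23) = 136*(-15) = -2040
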